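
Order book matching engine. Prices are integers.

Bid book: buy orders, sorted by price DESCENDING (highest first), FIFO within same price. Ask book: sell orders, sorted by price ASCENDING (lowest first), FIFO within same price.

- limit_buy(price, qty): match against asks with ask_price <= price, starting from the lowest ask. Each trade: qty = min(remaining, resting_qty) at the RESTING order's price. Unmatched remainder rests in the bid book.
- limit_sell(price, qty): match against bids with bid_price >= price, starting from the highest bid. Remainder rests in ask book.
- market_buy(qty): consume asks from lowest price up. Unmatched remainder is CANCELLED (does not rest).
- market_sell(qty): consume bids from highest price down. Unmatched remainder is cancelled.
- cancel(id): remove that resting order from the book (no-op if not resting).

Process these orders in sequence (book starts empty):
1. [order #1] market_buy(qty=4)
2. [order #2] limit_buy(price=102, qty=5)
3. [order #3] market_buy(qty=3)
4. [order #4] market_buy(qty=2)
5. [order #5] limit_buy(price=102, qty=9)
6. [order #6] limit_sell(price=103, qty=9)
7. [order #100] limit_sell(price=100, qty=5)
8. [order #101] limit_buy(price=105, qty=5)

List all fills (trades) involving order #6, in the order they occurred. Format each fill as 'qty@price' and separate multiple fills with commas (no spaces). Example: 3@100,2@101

After op 1 [order #1] market_buy(qty=4): fills=none; bids=[-] asks=[-]
After op 2 [order #2] limit_buy(price=102, qty=5): fills=none; bids=[#2:5@102] asks=[-]
After op 3 [order #3] market_buy(qty=3): fills=none; bids=[#2:5@102] asks=[-]
After op 4 [order #4] market_buy(qty=2): fills=none; bids=[#2:5@102] asks=[-]
After op 5 [order #5] limit_buy(price=102, qty=9): fills=none; bids=[#2:5@102 #5:9@102] asks=[-]
After op 6 [order #6] limit_sell(price=103, qty=9): fills=none; bids=[#2:5@102 #5:9@102] asks=[#6:9@103]
After op 7 [order #100] limit_sell(price=100, qty=5): fills=#2x#100:5@102; bids=[#5:9@102] asks=[#6:9@103]
After op 8 [order #101] limit_buy(price=105, qty=5): fills=#101x#6:5@103; bids=[#5:9@102] asks=[#6:4@103]

Answer: 5@103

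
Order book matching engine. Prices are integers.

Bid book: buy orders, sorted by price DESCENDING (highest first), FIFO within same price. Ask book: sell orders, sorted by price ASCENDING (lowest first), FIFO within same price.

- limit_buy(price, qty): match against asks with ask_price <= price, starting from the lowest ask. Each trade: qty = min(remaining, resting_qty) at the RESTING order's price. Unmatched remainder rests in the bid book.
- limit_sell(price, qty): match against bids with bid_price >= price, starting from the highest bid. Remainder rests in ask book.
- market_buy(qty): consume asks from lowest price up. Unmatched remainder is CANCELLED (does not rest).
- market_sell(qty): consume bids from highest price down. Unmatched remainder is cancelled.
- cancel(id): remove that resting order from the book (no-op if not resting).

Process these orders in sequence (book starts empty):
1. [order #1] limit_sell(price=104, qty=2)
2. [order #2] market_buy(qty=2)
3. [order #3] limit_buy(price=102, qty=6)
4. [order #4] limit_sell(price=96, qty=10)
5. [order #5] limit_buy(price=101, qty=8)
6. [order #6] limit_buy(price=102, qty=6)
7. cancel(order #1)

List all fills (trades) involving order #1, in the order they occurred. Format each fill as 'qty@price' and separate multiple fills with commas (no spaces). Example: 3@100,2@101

Answer: 2@104

Derivation:
After op 1 [order #1] limit_sell(price=104, qty=2): fills=none; bids=[-] asks=[#1:2@104]
After op 2 [order #2] market_buy(qty=2): fills=#2x#1:2@104; bids=[-] asks=[-]
After op 3 [order #3] limit_buy(price=102, qty=6): fills=none; bids=[#3:6@102] asks=[-]
After op 4 [order #4] limit_sell(price=96, qty=10): fills=#3x#4:6@102; bids=[-] asks=[#4:4@96]
After op 5 [order #5] limit_buy(price=101, qty=8): fills=#5x#4:4@96; bids=[#5:4@101] asks=[-]
After op 6 [order #6] limit_buy(price=102, qty=6): fills=none; bids=[#6:6@102 #5:4@101] asks=[-]
After op 7 cancel(order #1): fills=none; bids=[#6:6@102 #5:4@101] asks=[-]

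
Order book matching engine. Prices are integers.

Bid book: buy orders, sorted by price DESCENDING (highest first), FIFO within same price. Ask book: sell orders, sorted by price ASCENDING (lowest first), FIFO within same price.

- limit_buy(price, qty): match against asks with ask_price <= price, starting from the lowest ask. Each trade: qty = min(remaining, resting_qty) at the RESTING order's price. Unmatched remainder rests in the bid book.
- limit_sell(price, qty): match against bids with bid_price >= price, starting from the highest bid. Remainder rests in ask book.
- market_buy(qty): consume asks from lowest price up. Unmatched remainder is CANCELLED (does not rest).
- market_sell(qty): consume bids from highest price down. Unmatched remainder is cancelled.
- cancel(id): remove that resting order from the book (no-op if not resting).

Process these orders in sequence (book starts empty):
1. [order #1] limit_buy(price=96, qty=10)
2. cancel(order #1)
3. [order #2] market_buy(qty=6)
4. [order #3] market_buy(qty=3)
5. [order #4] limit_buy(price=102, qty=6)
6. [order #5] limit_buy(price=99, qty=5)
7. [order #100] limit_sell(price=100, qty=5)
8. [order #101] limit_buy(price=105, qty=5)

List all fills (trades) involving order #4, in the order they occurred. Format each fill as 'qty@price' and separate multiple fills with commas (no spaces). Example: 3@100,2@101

After op 1 [order #1] limit_buy(price=96, qty=10): fills=none; bids=[#1:10@96] asks=[-]
After op 2 cancel(order #1): fills=none; bids=[-] asks=[-]
After op 3 [order #2] market_buy(qty=6): fills=none; bids=[-] asks=[-]
After op 4 [order #3] market_buy(qty=3): fills=none; bids=[-] asks=[-]
After op 5 [order #4] limit_buy(price=102, qty=6): fills=none; bids=[#4:6@102] asks=[-]
After op 6 [order #5] limit_buy(price=99, qty=5): fills=none; bids=[#4:6@102 #5:5@99] asks=[-]
After op 7 [order #100] limit_sell(price=100, qty=5): fills=#4x#100:5@102; bids=[#4:1@102 #5:5@99] asks=[-]
After op 8 [order #101] limit_buy(price=105, qty=5): fills=none; bids=[#101:5@105 #4:1@102 #5:5@99] asks=[-]

Answer: 5@102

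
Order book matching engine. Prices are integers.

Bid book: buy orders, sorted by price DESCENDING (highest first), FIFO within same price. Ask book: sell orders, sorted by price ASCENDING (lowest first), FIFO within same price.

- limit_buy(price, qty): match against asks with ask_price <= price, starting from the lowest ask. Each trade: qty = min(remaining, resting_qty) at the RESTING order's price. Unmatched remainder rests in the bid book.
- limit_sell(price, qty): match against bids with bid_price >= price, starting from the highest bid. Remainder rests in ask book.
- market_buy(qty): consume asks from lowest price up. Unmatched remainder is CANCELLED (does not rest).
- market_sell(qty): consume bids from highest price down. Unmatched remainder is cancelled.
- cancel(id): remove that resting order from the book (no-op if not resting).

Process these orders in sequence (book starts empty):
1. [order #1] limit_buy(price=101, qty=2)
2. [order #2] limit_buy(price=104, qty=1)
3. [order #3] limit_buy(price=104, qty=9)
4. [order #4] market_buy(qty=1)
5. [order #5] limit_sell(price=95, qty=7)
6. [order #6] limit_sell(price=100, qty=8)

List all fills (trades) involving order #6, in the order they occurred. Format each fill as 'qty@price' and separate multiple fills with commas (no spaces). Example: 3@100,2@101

After op 1 [order #1] limit_buy(price=101, qty=2): fills=none; bids=[#1:2@101] asks=[-]
After op 2 [order #2] limit_buy(price=104, qty=1): fills=none; bids=[#2:1@104 #1:2@101] asks=[-]
After op 3 [order #3] limit_buy(price=104, qty=9): fills=none; bids=[#2:1@104 #3:9@104 #1:2@101] asks=[-]
After op 4 [order #4] market_buy(qty=1): fills=none; bids=[#2:1@104 #3:9@104 #1:2@101] asks=[-]
After op 5 [order #5] limit_sell(price=95, qty=7): fills=#2x#5:1@104 #3x#5:6@104; bids=[#3:3@104 #1:2@101] asks=[-]
After op 6 [order #6] limit_sell(price=100, qty=8): fills=#3x#6:3@104 #1x#6:2@101; bids=[-] asks=[#6:3@100]

Answer: 3@104,2@101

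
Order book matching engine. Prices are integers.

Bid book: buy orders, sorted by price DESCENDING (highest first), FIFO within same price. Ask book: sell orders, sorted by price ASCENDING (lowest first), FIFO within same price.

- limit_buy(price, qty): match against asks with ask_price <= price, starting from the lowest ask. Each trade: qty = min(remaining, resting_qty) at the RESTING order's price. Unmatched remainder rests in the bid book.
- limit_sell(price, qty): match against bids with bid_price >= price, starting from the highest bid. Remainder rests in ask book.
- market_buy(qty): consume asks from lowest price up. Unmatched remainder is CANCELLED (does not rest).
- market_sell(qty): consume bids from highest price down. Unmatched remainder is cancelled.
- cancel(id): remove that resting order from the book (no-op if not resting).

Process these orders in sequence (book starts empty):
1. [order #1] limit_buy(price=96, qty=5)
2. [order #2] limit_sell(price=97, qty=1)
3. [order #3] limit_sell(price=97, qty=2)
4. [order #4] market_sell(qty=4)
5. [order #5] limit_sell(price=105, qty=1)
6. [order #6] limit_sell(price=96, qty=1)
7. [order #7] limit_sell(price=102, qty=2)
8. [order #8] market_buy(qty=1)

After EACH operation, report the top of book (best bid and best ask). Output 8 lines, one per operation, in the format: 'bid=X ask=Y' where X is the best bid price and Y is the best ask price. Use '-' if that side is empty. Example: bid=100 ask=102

After op 1 [order #1] limit_buy(price=96, qty=5): fills=none; bids=[#1:5@96] asks=[-]
After op 2 [order #2] limit_sell(price=97, qty=1): fills=none; bids=[#1:5@96] asks=[#2:1@97]
After op 3 [order #3] limit_sell(price=97, qty=2): fills=none; bids=[#1:5@96] asks=[#2:1@97 #3:2@97]
After op 4 [order #4] market_sell(qty=4): fills=#1x#4:4@96; bids=[#1:1@96] asks=[#2:1@97 #3:2@97]
After op 5 [order #5] limit_sell(price=105, qty=1): fills=none; bids=[#1:1@96] asks=[#2:1@97 #3:2@97 #5:1@105]
After op 6 [order #6] limit_sell(price=96, qty=1): fills=#1x#6:1@96; bids=[-] asks=[#2:1@97 #3:2@97 #5:1@105]
After op 7 [order #7] limit_sell(price=102, qty=2): fills=none; bids=[-] asks=[#2:1@97 #3:2@97 #7:2@102 #5:1@105]
After op 8 [order #8] market_buy(qty=1): fills=#8x#2:1@97; bids=[-] asks=[#3:2@97 #7:2@102 #5:1@105]

Answer: bid=96 ask=-
bid=96 ask=97
bid=96 ask=97
bid=96 ask=97
bid=96 ask=97
bid=- ask=97
bid=- ask=97
bid=- ask=97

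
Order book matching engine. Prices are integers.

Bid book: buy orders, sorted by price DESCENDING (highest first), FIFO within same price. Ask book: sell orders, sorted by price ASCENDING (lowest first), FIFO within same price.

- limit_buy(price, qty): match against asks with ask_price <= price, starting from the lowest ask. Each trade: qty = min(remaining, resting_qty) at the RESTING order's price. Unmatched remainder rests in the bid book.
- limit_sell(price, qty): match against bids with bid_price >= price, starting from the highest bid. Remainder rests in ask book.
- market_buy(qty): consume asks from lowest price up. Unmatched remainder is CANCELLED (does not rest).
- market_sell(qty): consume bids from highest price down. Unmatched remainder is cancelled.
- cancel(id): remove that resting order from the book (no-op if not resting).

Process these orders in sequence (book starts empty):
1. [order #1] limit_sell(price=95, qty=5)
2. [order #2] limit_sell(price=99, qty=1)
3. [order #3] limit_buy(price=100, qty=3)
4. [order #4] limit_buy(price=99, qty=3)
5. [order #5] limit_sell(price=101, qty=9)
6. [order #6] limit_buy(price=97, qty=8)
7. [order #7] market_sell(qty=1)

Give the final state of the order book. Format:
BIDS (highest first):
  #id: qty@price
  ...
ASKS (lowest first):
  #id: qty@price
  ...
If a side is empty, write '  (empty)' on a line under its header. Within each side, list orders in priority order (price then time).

Answer: BIDS (highest first):
  #6: 7@97
ASKS (lowest first):
  #5: 9@101

Derivation:
After op 1 [order #1] limit_sell(price=95, qty=5): fills=none; bids=[-] asks=[#1:5@95]
After op 2 [order #2] limit_sell(price=99, qty=1): fills=none; bids=[-] asks=[#1:5@95 #2:1@99]
After op 3 [order #3] limit_buy(price=100, qty=3): fills=#3x#1:3@95; bids=[-] asks=[#1:2@95 #2:1@99]
After op 4 [order #4] limit_buy(price=99, qty=3): fills=#4x#1:2@95 #4x#2:1@99; bids=[-] asks=[-]
After op 5 [order #5] limit_sell(price=101, qty=9): fills=none; bids=[-] asks=[#5:9@101]
After op 6 [order #6] limit_buy(price=97, qty=8): fills=none; bids=[#6:8@97] asks=[#5:9@101]
After op 7 [order #7] market_sell(qty=1): fills=#6x#7:1@97; bids=[#6:7@97] asks=[#5:9@101]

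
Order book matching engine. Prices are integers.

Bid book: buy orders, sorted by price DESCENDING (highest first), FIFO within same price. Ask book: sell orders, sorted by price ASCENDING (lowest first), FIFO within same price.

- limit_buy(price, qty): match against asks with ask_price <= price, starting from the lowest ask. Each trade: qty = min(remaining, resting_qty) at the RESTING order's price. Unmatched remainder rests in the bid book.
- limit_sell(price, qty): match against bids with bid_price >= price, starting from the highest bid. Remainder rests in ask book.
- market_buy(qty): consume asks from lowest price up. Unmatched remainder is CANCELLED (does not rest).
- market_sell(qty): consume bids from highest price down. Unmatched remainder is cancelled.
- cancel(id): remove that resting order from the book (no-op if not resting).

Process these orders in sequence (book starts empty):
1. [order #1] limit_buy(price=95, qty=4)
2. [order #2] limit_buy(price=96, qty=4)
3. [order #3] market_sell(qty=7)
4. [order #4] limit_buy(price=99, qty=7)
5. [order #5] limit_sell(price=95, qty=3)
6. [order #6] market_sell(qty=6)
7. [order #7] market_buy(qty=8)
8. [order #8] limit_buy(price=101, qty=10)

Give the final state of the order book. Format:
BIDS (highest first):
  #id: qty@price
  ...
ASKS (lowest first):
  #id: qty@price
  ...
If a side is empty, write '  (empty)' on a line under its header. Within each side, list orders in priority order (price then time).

Answer: BIDS (highest first):
  #8: 10@101
ASKS (lowest first):
  (empty)

Derivation:
After op 1 [order #1] limit_buy(price=95, qty=4): fills=none; bids=[#1:4@95] asks=[-]
After op 2 [order #2] limit_buy(price=96, qty=4): fills=none; bids=[#2:4@96 #1:4@95] asks=[-]
After op 3 [order #3] market_sell(qty=7): fills=#2x#3:4@96 #1x#3:3@95; bids=[#1:1@95] asks=[-]
After op 4 [order #4] limit_buy(price=99, qty=7): fills=none; bids=[#4:7@99 #1:1@95] asks=[-]
After op 5 [order #5] limit_sell(price=95, qty=3): fills=#4x#5:3@99; bids=[#4:4@99 #1:1@95] asks=[-]
After op 6 [order #6] market_sell(qty=6): fills=#4x#6:4@99 #1x#6:1@95; bids=[-] asks=[-]
After op 7 [order #7] market_buy(qty=8): fills=none; bids=[-] asks=[-]
After op 8 [order #8] limit_buy(price=101, qty=10): fills=none; bids=[#8:10@101] asks=[-]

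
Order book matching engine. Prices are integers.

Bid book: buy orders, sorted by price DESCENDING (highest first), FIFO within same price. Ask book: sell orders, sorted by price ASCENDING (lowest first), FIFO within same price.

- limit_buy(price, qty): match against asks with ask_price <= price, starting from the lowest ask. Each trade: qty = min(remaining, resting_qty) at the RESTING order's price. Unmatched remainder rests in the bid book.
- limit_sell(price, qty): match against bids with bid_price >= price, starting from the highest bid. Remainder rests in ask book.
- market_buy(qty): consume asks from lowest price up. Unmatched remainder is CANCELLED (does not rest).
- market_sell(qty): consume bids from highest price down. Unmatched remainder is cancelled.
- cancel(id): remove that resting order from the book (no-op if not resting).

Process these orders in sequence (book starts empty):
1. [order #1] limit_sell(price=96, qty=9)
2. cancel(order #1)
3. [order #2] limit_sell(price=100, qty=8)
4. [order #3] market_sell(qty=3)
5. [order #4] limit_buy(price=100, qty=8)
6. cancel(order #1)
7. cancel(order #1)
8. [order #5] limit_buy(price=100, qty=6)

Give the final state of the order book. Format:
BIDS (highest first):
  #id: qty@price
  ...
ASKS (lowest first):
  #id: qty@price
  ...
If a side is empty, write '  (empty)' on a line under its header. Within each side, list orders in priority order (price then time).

After op 1 [order #1] limit_sell(price=96, qty=9): fills=none; bids=[-] asks=[#1:9@96]
After op 2 cancel(order #1): fills=none; bids=[-] asks=[-]
After op 3 [order #2] limit_sell(price=100, qty=8): fills=none; bids=[-] asks=[#2:8@100]
After op 4 [order #3] market_sell(qty=3): fills=none; bids=[-] asks=[#2:8@100]
After op 5 [order #4] limit_buy(price=100, qty=8): fills=#4x#2:8@100; bids=[-] asks=[-]
After op 6 cancel(order #1): fills=none; bids=[-] asks=[-]
After op 7 cancel(order #1): fills=none; bids=[-] asks=[-]
After op 8 [order #5] limit_buy(price=100, qty=6): fills=none; bids=[#5:6@100] asks=[-]

Answer: BIDS (highest first):
  #5: 6@100
ASKS (lowest first):
  (empty)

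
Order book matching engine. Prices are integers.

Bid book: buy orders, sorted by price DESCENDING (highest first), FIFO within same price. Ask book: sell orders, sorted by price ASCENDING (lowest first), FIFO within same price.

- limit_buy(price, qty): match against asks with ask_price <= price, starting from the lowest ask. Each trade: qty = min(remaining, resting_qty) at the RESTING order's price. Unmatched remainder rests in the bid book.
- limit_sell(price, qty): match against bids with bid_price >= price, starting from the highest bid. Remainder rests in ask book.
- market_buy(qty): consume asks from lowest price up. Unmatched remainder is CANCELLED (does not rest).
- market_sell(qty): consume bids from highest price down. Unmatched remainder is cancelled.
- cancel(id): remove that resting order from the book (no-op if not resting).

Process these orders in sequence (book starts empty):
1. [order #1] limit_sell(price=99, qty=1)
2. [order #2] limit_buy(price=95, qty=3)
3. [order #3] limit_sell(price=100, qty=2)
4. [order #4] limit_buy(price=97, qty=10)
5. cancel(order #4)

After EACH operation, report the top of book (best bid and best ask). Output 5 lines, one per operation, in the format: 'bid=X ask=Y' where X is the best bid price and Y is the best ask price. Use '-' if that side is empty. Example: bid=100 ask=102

After op 1 [order #1] limit_sell(price=99, qty=1): fills=none; bids=[-] asks=[#1:1@99]
After op 2 [order #2] limit_buy(price=95, qty=3): fills=none; bids=[#2:3@95] asks=[#1:1@99]
After op 3 [order #3] limit_sell(price=100, qty=2): fills=none; bids=[#2:3@95] asks=[#1:1@99 #3:2@100]
After op 4 [order #4] limit_buy(price=97, qty=10): fills=none; bids=[#4:10@97 #2:3@95] asks=[#1:1@99 #3:2@100]
After op 5 cancel(order #4): fills=none; bids=[#2:3@95] asks=[#1:1@99 #3:2@100]

Answer: bid=- ask=99
bid=95 ask=99
bid=95 ask=99
bid=97 ask=99
bid=95 ask=99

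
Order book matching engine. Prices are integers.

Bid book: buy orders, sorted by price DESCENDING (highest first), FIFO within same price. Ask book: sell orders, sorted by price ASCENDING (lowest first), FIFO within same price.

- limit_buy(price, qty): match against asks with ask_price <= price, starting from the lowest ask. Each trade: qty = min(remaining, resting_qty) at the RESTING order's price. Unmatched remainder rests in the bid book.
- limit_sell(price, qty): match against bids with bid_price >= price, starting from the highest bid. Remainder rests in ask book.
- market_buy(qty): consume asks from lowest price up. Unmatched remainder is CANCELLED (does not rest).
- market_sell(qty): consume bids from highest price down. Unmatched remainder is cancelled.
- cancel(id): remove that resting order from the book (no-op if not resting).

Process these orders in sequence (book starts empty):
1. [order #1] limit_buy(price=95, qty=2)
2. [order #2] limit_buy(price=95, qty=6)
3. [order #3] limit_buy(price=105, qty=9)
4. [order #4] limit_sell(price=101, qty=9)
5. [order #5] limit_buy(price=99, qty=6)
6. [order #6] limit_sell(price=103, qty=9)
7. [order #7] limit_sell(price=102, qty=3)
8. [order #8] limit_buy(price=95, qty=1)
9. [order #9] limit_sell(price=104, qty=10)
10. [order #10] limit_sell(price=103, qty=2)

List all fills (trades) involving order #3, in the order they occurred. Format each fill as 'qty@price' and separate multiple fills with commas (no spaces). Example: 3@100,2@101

Answer: 9@105

Derivation:
After op 1 [order #1] limit_buy(price=95, qty=2): fills=none; bids=[#1:2@95] asks=[-]
After op 2 [order #2] limit_buy(price=95, qty=6): fills=none; bids=[#1:2@95 #2:6@95] asks=[-]
After op 3 [order #3] limit_buy(price=105, qty=9): fills=none; bids=[#3:9@105 #1:2@95 #2:6@95] asks=[-]
After op 4 [order #4] limit_sell(price=101, qty=9): fills=#3x#4:9@105; bids=[#1:2@95 #2:6@95] asks=[-]
After op 5 [order #5] limit_buy(price=99, qty=6): fills=none; bids=[#5:6@99 #1:2@95 #2:6@95] asks=[-]
After op 6 [order #6] limit_sell(price=103, qty=9): fills=none; bids=[#5:6@99 #1:2@95 #2:6@95] asks=[#6:9@103]
After op 7 [order #7] limit_sell(price=102, qty=3): fills=none; bids=[#5:6@99 #1:2@95 #2:6@95] asks=[#7:3@102 #6:9@103]
After op 8 [order #8] limit_buy(price=95, qty=1): fills=none; bids=[#5:6@99 #1:2@95 #2:6@95 #8:1@95] asks=[#7:3@102 #6:9@103]
After op 9 [order #9] limit_sell(price=104, qty=10): fills=none; bids=[#5:6@99 #1:2@95 #2:6@95 #8:1@95] asks=[#7:3@102 #6:9@103 #9:10@104]
After op 10 [order #10] limit_sell(price=103, qty=2): fills=none; bids=[#5:6@99 #1:2@95 #2:6@95 #8:1@95] asks=[#7:3@102 #6:9@103 #10:2@103 #9:10@104]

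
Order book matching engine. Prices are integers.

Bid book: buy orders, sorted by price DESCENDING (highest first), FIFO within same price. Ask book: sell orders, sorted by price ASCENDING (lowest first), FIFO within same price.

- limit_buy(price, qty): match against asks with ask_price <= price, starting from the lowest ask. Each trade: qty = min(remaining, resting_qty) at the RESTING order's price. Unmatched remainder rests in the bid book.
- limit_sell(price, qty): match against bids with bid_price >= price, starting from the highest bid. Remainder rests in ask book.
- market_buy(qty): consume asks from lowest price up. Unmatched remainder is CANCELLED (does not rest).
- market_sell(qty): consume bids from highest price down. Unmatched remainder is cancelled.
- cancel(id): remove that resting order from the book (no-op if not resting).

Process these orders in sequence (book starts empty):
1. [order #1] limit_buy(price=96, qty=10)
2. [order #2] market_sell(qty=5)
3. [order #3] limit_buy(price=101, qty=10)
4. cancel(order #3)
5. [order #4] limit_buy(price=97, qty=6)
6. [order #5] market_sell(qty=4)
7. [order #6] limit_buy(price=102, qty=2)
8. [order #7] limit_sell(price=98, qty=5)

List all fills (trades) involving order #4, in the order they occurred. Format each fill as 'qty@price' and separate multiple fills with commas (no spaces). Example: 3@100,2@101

Answer: 4@97

Derivation:
After op 1 [order #1] limit_buy(price=96, qty=10): fills=none; bids=[#1:10@96] asks=[-]
After op 2 [order #2] market_sell(qty=5): fills=#1x#2:5@96; bids=[#1:5@96] asks=[-]
After op 3 [order #3] limit_buy(price=101, qty=10): fills=none; bids=[#3:10@101 #1:5@96] asks=[-]
After op 4 cancel(order #3): fills=none; bids=[#1:5@96] asks=[-]
After op 5 [order #4] limit_buy(price=97, qty=6): fills=none; bids=[#4:6@97 #1:5@96] asks=[-]
After op 6 [order #5] market_sell(qty=4): fills=#4x#5:4@97; bids=[#4:2@97 #1:5@96] asks=[-]
After op 7 [order #6] limit_buy(price=102, qty=2): fills=none; bids=[#6:2@102 #4:2@97 #1:5@96] asks=[-]
After op 8 [order #7] limit_sell(price=98, qty=5): fills=#6x#7:2@102; bids=[#4:2@97 #1:5@96] asks=[#7:3@98]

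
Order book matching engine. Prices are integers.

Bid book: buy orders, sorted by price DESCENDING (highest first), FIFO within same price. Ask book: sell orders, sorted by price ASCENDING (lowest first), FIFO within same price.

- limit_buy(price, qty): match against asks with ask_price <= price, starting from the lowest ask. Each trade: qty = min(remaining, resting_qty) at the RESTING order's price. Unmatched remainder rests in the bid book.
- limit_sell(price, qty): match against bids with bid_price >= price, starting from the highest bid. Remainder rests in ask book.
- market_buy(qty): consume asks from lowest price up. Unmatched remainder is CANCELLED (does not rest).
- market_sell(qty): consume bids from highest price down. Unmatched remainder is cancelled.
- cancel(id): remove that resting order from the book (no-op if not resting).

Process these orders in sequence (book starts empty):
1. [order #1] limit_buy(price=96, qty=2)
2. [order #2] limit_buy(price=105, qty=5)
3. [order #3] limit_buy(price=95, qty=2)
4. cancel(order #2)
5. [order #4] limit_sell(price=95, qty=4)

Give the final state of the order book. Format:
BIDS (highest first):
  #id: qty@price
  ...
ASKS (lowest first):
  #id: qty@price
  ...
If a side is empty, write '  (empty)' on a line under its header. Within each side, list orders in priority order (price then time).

Answer: BIDS (highest first):
  (empty)
ASKS (lowest first):
  (empty)

Derivation:
After op 1 [order #1] limit_buy(price=96, qty=2): fills=none; bids=[#1:2@96] asks=[-]
After op 2 [order #2] limit_buy(price=105, qty=5): fills=none; bids=[#2:5@105 #1:2@96] asks=[-]
After op 3 [order #3] limit_buy(price=95, qty=2): fills=none; bids=[#2:5@105 #1:2@96 #3:2@95] asks=[-]
After op 4 cancel(order #2): fills=none; bids=[#1:2@96 #3:2@95] asks=[-]
After op 5 [order #4] limit_sell(price=95, qty=4): fills=#1x#4:2@96 #3x#4:2@95; bids=[-] asks=[-]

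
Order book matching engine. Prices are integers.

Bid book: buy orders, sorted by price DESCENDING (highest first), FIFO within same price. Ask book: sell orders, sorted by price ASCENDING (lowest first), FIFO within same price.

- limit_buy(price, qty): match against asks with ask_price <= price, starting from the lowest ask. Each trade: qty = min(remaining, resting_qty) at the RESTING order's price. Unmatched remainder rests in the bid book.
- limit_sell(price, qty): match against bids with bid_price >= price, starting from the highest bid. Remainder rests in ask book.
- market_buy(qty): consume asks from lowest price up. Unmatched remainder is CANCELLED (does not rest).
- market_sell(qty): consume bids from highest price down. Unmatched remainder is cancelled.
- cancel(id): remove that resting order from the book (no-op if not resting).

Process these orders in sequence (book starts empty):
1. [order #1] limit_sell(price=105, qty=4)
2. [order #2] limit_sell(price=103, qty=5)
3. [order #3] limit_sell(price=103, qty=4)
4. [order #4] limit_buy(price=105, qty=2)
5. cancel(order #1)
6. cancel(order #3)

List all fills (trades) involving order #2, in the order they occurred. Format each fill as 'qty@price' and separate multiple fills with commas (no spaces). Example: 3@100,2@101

After op 1 [order #1] limit_sell(price=105, qty=4): fills=none; bids=[-] asks=[#1:4@105]
After op 2 [order #2] limit_sell(price=103, qty=5): fills=none; bids=[-] asks=[#2:5@103 #1:4@105]
After op 3 [order #3] limit_sell(price=103, qty=4): fills=none; bids=[-] asks=[#2:5@103 #3:4@103 #1:4@105]
After op 4 [order #4] limit_buy(price=105, qty=2): fills=#4x#2:2@103; bids=[-] asks=[#2:3@103 #3:4@103 #1:4@105]
After op 5 cancel(order #1): fills=none; bids=[-] asks=[#2:3@103 #3:4@103]
After op 6 cancel(order #3): fills=none; bids=[-] asks=[#2:3@103]

Answer: 2@103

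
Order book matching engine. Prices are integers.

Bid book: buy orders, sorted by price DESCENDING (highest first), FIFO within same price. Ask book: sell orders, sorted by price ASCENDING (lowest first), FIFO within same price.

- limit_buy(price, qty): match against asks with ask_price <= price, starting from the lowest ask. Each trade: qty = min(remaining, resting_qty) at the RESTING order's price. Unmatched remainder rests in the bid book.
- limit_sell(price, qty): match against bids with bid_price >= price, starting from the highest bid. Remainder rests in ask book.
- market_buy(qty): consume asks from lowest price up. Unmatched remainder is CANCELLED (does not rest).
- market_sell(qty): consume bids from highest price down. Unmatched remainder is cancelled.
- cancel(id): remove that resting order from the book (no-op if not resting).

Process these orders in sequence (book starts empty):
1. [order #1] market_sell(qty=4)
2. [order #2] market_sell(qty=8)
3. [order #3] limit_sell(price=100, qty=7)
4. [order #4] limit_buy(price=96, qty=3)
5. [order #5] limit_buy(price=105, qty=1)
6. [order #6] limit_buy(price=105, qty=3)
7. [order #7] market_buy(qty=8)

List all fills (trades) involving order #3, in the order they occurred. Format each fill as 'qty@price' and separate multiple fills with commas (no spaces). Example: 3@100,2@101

After op 1 [order #1] market_sell(qty=4): fills=none; bids=[-] asks=[-]
After op 2 [order #2] market_sell(qty=8): fills=none; bids=[-] asks=[-]
After op 3 [order #3] limit_sell(price=100, qty=7): fills=none; bids=[-] asks=[#3:7@100]
After op 4 [order #4] limit_buy(price=96, qty=3): fills=none; bids=[#4:3@96] asks=[#3:7@100]
After op 5 [order #5] limit_buy(price=105, qty=1): fills=#5x#3:1@100; bids=[#4:3@96] asks=[#3:6@100]
After op 6 [order #6] limit_buy(price=105, qty=3): fills=#6x#3:3@100; bids=[#4:3@96] asks=[#3:3@100]
After op 7 [order #7] market_buy(qty=8): fills=#7x#3:3@100; bids=[#4:3@96] asks=[-]

Answer: 1@100,3@100,3@100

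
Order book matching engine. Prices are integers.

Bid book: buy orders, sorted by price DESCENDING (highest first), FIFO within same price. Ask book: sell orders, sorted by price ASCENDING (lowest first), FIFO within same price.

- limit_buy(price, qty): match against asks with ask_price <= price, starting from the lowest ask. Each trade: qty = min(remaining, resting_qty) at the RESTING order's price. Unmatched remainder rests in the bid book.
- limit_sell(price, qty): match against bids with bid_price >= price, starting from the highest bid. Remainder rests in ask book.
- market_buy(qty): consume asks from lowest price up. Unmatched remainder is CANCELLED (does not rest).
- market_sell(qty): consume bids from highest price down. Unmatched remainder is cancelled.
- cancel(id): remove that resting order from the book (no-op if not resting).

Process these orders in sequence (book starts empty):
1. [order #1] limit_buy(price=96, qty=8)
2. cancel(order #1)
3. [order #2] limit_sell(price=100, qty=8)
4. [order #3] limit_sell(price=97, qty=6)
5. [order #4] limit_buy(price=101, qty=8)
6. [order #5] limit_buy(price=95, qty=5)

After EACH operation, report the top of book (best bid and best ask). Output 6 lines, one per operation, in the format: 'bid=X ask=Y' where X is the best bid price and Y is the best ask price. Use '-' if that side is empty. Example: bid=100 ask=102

Answer: bid=96 ask=-
bid=- ask=-
bid=- ask=100
bid=- ask=97
bid=- ask=100
bid=95 ask=100

Derivation:
After op 1 [order #1] limit_buy(price=96, qty=8): fills=none; bids=[#1:8@96] asks=[-]
After op 2 cancel(order #1): fills=none; bids=[-] asks=[-]
After op 3 [order #2] limit_sell(price=100, qty=8): fills=none; bids=[-] asks=[#2:8@100]
After op 4 [order #3] limit_sell(price=97, qty=6): fills=none; bids=[-] asks=[#3:6@97 #2:8@100]
After op 5 [order #4] limit_buy(price=101, qty=8): fills=#4x#3:6@97 #4x#2:2@100; bids=[-] asks=[#2:6@100]
After op 6 [order #5] limit_buy(price=95, qty=5): fills=none; bids=[#5:5@95] asks=[#2:6@100]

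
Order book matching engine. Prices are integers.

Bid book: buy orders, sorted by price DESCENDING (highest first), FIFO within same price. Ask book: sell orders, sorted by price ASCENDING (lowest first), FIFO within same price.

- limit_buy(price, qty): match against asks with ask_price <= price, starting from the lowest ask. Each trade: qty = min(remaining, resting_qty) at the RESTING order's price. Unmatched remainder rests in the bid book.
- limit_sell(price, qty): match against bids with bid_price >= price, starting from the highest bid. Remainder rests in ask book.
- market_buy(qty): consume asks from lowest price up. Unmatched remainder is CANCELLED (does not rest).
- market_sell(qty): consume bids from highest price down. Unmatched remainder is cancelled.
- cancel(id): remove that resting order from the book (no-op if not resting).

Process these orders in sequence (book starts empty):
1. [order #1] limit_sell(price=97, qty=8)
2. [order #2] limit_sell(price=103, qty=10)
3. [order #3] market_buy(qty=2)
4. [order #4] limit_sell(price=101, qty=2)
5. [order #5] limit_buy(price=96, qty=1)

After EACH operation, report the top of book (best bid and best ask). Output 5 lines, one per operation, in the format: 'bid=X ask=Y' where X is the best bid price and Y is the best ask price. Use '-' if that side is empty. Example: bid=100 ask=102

After op 1 [order #1] limit_sell(price=97, qty=8): fills=none; bids=[-] asks=[#1:8@97]
After op 2 [order #2] limit_sell(price=103, qty=10): fills=none; bids=[-] asks=[#1:8@97 #2:10@103]
After op 3 [order #3] market_buy(qty=2): fills=#3x#1:2@97; bids=[-] asks=[#1:6@97 #2:10@103]
After op 4 [order #4] limit_sell(price=101, qty=2): fills=none; bids=[-] asks=[#1:6@97 #4:2@101 #2:10@103]
After op 5 [order #5] limit_buy(price=96, qty=1): fills=none; bids=[#5:1@96] asks=[#1:6@97 #4:2@101 #2:10@103]

Answer: bid=- ask=97
bid=- ask=97
bid=- ask=97
bid=- ask=97
bid=96 ask=97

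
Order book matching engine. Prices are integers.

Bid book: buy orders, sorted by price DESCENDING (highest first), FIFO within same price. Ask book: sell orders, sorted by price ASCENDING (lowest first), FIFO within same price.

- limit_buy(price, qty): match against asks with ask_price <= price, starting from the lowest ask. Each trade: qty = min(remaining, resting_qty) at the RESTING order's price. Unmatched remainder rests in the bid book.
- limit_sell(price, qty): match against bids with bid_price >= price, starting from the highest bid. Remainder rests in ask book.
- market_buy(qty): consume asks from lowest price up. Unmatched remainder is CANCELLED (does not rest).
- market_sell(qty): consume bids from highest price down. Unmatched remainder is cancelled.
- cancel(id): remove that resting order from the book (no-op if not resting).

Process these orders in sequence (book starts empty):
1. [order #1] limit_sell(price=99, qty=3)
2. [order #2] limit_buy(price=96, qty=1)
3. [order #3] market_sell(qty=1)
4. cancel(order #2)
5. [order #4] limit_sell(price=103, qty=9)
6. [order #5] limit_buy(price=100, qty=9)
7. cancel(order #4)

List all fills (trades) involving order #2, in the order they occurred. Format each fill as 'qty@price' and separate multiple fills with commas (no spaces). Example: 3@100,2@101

Answer: 1@96

Derivation:
After op 1 [order #1] limit_sell(price=99, qty=3): fills=none; bids=[-] asks=[#1:3@99]
After op 2 [order #2] limit_buy(price=96, qty=1): fills=none; bids=[#2:1@96] asks=[#1:3@99]
After op 3 [order #3] market_sell(qty=1): fills=#2x#3:1@96; bids=[-] asks=[#1:3@99]
After op 4 cancel(order #2): fills=none; bids=[-] asks=[#1:3@99]
After op 5 [order #4] limit_sell(price=103, qty=9): fills=none; bids=[-] asks=[#1:3@99 #4:9@103]
After op 6 [order #5] limit_buy(price=100, qty=9): fills=#5x#1:3@99; bids=[#5:6@100] asks=[#4:9@103]
After op 7 cancel(order #4): fills=none; bids=[#5:6@100] asks=[-]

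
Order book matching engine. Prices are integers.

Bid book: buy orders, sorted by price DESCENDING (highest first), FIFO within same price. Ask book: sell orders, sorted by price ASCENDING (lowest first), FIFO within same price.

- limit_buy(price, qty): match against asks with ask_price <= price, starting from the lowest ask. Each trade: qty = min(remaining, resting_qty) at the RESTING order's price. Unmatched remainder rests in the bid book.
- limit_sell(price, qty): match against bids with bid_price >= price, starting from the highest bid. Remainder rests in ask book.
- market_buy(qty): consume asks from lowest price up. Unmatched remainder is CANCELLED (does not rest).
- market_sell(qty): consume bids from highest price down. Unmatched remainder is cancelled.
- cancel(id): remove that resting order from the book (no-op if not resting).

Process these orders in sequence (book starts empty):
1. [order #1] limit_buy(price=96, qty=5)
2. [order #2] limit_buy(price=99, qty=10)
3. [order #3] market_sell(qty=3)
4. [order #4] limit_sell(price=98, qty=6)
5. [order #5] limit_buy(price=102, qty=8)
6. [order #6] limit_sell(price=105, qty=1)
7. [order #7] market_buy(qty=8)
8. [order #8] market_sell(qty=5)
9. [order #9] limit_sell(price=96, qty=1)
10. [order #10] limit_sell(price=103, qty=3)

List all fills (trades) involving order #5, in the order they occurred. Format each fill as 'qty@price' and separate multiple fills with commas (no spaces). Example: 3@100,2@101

After op 1 [order #1] limit_buy(price=96, qty=5): fills=none; bids=[#1:5@96] asks=[-]
After op 2 [order #2] limit_buy(price=99, qty=10): fills=none; bids=[#2:10@99 #1:5@96] asks=[-]
After op 3 [order #3] market_sell(qty=3): fills=#2x#3:3@99; bids=[#2:7@99 #1:5@96] asks=[-]
After op 4 [order #4] limit_sell(price=98, qty=6): fills=#2x#4:6@99; bids=[#2:1@99 #1:5@96] asks=[-]
After op 5 [order #5] limit_buy(price=102, qty=8): fills=none; bids=[#5:8@102 #2:1@99 #1:5@96] asks=[-]
After op 6 [order #6] limit_sell(price=105, qty=1): fills=none; bids=[#5:8@102 #2:1@99 #1:5@96] asks=[#6:1@105]
After op 7 [order #7] market_buy(qty=8): fills=#7x#6:1@105; bids=[#5:8@102 #2:1@99 #1:5@96] asks=[-]
After op 8 [order #8] market_sell(qty=5): fills=#5x#8:5@102; bids=[#5:3@102 #2:1@99 #1:5@96] asks=[-]
After op 9 [order #9] limit_sell(price=96, qty=1): fills=#5x#9:1@102; bids=[#5:2@102 #2:1@99 #1:5@96] asks=[-]
After op 10 [order #10] limit_sell(price=103, qty=3): fills=none; bids=[#5:2@102 #2:1@99 #1:5@96] asks=[#10:3@103]

Answer: 5@102,1@102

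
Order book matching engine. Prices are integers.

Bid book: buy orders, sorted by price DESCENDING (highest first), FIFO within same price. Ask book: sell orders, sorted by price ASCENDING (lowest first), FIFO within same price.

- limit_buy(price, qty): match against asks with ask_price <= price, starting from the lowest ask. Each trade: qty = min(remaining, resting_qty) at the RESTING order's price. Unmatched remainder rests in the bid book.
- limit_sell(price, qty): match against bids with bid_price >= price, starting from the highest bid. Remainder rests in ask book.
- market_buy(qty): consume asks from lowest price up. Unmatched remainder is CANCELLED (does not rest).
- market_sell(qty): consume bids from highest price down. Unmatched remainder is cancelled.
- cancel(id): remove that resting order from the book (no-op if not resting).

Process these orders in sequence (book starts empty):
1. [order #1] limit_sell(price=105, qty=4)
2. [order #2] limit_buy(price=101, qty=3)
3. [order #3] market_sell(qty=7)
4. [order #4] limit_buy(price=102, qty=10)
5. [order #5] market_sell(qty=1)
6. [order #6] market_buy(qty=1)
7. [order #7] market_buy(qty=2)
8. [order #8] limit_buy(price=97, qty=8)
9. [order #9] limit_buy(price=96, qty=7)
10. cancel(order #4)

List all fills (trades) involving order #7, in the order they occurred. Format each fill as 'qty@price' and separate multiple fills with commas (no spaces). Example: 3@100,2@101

Answer: 2@105

Derivation:
After op 1 [order #1] limit_sell(price=105, qty=4): fills=none; bids=[-] asks=[#1:4@105]
After op 2 [order #2] limit_buy(price=101, qty=3): fills=none; bids=[#2:3@101] asks=[#1:4@105]
After op 3 [order #3] market_sell(qty=7): fills=#2x#3:3@101; bids=[-] asks=[#1:4@105]
After op 4 [order #4] limit_buy(price=102, qty=10): fills=none; bids=[#4:10@102] asks=[#1:4@105]
After op 5 [order #5] market_sell(qty=1): fills=#4x#5:1@102; bids=[#4:9@102] asks=[#1:4@105]
After op 6 [order #6] market_buy(qty=1): fills=#6x#1:1@105; bids=[#4:9@102] asks=[#1:3@105]
After op 7 [order #7] market_buy(qty=2): fills=#7x#1:2@105; bids=[#4:9@102] asks=[#1:1@105]
After op 8 [order #8] limit_buy(price=97, qty=8): fills=none; bids=[#4:9@102 #8:8@97] asks=[#1:1@105]
After op 9 [order #9] limit_buy(price=96, qty=7): fills=none; bids=[#4:9@102 #8:8@97 #9:7@96] asks=[#1:1@105]
After op 10 cancel(order #4): fills=none; bids=[#8:8@97 #9:7@96] asks=[#1:1@105]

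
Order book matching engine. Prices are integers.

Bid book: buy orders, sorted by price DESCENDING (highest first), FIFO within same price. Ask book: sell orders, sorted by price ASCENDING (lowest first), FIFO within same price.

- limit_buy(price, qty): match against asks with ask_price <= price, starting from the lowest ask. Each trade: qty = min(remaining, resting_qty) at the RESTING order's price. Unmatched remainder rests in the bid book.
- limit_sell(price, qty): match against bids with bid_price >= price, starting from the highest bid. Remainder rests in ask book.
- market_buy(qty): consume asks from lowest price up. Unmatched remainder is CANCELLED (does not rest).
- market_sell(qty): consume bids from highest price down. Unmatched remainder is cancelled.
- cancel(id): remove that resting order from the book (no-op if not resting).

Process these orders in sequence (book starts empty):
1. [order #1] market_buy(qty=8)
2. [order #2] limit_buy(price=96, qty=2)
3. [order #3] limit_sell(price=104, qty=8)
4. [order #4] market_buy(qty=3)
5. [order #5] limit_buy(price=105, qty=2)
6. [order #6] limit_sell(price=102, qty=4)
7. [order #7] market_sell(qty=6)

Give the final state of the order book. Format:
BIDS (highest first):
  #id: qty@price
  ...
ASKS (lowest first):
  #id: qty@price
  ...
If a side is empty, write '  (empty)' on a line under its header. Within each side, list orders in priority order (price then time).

After op 1 [order #1] market_buy(qty=8): fills=none; bids=[-] asks=[-]
After op 2 [order #2] limit_buy(price=96, qty=2): fills=none; bids=[#2:2@96] asks=[-]
After op 3 [order #3] limit_sell(price=104, qty=8): fills=none; bids=[#2:2@96] asks=[#3:8@104]
After op 4 [order #4] market_buy(qty=3): fills=#4x#3:3@104; bids=[#2:2@96] asks=[#3:5@104]
After op 5 [order #5] limit_buy(price=105, qty=2): fills=#5x#3:2@104; bids=[#2:2@96] asks=[#3:3@104]
After op 6 [order #6] limit_sell(price=102, qty=4): fills=none; bids=[#2:2@96] asks=[#6:4@102 #3:3@104]
After op 7 [order #7] market_sell(qty=6): fills=#2x#7:2@96; bids=[-] asks=[#6:4@102 #3:3@104]

Answer: BIDS (highest first):
  (empty)
ASKS (lowest first):
  #6: 4@102
  #3: 3@104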